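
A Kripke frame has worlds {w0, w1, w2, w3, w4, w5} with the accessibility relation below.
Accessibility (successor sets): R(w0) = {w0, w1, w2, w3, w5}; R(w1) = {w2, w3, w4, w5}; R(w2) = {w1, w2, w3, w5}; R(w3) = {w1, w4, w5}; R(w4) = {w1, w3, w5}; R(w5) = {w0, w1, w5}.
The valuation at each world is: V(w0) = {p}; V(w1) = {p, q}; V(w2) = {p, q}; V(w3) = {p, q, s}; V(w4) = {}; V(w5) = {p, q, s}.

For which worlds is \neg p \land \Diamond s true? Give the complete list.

w4

Let φ = \neg p \land \Diamond s. Evaluate φ at each world:
  w0 (successors {w0, w1, w2, w3, w5}): φ is false.
  w1 (successors {w2, w3, w4, w5}): φ is false.
  w2 (successors {w1, w2, w3, w5}): φ is false.
  w3 (successors {w1, w4, w5}): φ is false.
  w4 (successors {w1, w3, w5}): φ is true.
  w5 (successors {w0, w1, w5}): φ is false.
For instance, at w0:
  At w0: \neg p is false, \Diamond s is true, so \neg p \land \Diamond s is false.
    At w0: \Diamond s requires s at some successor in {w0, w1, w2, w3, w5}.
      s holds at w3, so \Diamond s is true at w0.
Satisfying worlds: {w4}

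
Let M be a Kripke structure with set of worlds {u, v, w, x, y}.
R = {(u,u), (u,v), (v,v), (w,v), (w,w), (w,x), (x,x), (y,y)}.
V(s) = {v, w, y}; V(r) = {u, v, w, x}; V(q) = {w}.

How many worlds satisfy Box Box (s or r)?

5

Let φ = Box Box (s or r). Evaluate φ at each world:
  u (successors {u, v}): φ is true.
  v (successors {v}): φ is true.
  w (successors {v, w, x}): φ is true.
  x (successors {x}): φ is true.
  y (successors {y}): φ is true.
For instance, at y:
  At y: Box Box (s or r) requires Box (s or r) at every successor {y}.
      At y: Box (s or r) requires s or r at every successor {y}.
        At y: s or r is true.
      So Box (s or r) is true at y.
  So Box Box (s or r) is true at y.
Satisfying worlds: {u, v, w, x, y}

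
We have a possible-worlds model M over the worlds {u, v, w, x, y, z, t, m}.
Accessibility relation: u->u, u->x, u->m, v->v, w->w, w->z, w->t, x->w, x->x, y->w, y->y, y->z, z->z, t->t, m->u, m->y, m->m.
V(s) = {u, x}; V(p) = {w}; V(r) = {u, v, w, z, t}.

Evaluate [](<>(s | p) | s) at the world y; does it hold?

At y: [](<>(s | p) | s) requires <>(s | p) | s at every successor {w, y, z}.
  <>(s | p) | s fails at z, so [](<>(s | p) | s) is false at y.
    At z: <>(s | p) is false, s is false, so <>(s | p) | s is false.
      At z: <>(s | p) requires s | p at some successor in {z}.
        At z: s | p is false.
      So <>(s | p) is false at z.

No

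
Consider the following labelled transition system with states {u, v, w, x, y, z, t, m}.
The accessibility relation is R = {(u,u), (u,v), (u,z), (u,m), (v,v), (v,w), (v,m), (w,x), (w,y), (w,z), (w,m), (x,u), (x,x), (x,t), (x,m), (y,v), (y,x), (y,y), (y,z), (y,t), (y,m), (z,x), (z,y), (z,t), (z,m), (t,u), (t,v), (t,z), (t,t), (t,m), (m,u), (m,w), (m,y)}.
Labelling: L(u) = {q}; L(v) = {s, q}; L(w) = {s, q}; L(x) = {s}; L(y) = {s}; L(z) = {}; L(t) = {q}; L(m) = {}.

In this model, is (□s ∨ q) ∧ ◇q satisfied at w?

Recall that □ψ holds at a world iff ψ holds at every accessible world, and ◇ψ holds iff ψ holds at some accessible world.
At w: □s ∨ q is true, ◇q is false, so (□s ∨ q) ∧ ◇q is false.
  At w: □s is false, q is true, so □s ∨ q is true.
    At w: □s requires s at every successor {x, y, z, m}.
      s fails at z, so □s is false at w.
  At w: ◇q requires q at some successor in {x, y, z, m}.
    At x: q is false.
    At y: q is false.
    At z: q is false.
    At m: q is false.
  So ◇q is false at w.

No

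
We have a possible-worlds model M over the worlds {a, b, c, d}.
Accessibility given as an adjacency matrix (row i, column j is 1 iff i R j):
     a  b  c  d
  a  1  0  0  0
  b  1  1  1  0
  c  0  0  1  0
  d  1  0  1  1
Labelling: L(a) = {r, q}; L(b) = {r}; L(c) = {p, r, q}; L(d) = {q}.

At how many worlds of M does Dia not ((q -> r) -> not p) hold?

3

Recall that Dia ψ holds at a world iff ψ holds at some accessible world.
Let φ = Dia not ((q -> r) -> not p). Evaluate φ at each world:
  a (successors {a}): φ is false.
  b (successors {a, b, c}): φ is true.
  c (successors {c}): φ is true.
  d (successors {a, c, d}): φ is true.
For instance, at c:
  At c: Dia not ((q -> r) -> not p) requires not ((q -> r) -> not p) at some successor in {c}.
    not ((q -> r) -> not p) holds at c, so Dia not ((q -> r) -> not p) is true at c.
Satisfying worlds: {b, c, d}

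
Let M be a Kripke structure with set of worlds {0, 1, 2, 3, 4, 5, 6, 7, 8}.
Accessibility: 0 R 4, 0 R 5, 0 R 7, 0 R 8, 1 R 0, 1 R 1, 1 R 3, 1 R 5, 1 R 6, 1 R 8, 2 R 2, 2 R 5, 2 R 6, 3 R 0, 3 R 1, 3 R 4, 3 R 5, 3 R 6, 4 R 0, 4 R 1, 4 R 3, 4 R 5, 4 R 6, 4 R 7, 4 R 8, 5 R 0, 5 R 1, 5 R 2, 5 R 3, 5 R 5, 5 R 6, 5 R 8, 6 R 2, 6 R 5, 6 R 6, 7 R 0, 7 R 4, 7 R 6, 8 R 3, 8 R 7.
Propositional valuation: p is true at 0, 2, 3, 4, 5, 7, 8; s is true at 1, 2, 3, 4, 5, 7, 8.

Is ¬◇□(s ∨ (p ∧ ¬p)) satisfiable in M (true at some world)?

Yes

Recall that □ψ holds at a world iff ψ holds at every accessible world, and ◇ψ holds iff ψ holds at some accessible world.
Let φ = ¬◇□(s ∨ (p ∧ ¬p)). Evaluate φ at each world:
  0 (successors {4, 5, 7, 8}): φ is false.
  1 (successors {0, 1, 3, 5, 6, 8}): φ is false.
  2 (successors {2, 5, 6}): φ is true.
  3 (successors {0, 1, 4, 5, 6}): φ is false.
  4 (successors {0, 1, 3, 5, 6, 7, 8}): φ is false.
  5 (successors {0, 1, 2, 3, 5, 6, 8}): φ is false.
  6 (successors {2, 5, 6}): φ is true.
  7 (successors {0, 4, 6}): φ is false.
  8 (successors {3, 7}): φ is true.
Detail at 2 (witness):
  At 2: ◇□(s ∨ (p ∧ ¬p)) is false, so ¬◇□(s ∨ (p ∧ ¬p)) is true.
    At 2: ◇□(s ∨ (p ∧ ¬p)) requires □(s ∨ (p ∧ ¬p)) at some successor in {2, 5, 6}.
      At 2: □(s ∨ (p ∧ ¬p)) is false.
      At 5: □(s ∨ (p ∧ ¬p)) is false.
      At 6: □(s ∨ (p ∧ ¬p)) is false.
    So ◇□(s ∨ (p ∧ ¬p)) is false at 2.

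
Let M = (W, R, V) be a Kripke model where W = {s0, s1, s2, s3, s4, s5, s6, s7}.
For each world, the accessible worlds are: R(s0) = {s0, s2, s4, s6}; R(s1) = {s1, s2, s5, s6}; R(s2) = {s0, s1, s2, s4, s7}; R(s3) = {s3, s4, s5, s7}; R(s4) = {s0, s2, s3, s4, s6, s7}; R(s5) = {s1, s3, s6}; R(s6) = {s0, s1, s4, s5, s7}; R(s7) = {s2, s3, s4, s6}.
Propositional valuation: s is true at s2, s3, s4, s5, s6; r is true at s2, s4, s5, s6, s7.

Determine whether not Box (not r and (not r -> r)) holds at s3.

At s3: Box (not r and (not r -> r)) is false, so not Box (not r and (not r -> r)) is true.
  At s3: Box (not r and (not r -> r)) requires not r and (not r -> r) at every successor {s3, s4, s5, s7}.
    not r and (not r -> r) fails at s3, so Box (not r and (not r -> r)) is false at s3.

Yes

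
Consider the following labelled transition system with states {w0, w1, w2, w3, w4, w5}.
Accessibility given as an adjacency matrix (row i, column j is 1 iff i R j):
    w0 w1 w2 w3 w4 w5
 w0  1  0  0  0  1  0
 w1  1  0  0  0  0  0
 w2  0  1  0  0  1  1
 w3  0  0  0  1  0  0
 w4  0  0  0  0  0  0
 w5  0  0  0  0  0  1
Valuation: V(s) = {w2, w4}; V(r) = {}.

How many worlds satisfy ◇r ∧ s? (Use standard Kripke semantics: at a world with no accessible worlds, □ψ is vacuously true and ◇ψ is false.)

Let φ = ◇r ∧ s. Evaluate φ at each world:
  w0 (successors {w0, w4}): φ is false.
  w1 (successors {w0}): φ is false.
  w2 (successors {w1, w4, w5}): φ is false.
  w3 (successors {w3}): φ is false.
  w4 (successors ∅): φ is false.
  w5 (successors {w5}): φ is false.
For instance, at w2:
  At w2: ◇r is false, s is true, so ◇r ∧ s is false.
    At w2: ◇r requires r at some successor in {w1, w4, w5}.
      At w1: r is false.
      At w4: r is false.
      At w5: r is false.
    So ◇r is false at w2.
Satisfying worlds: none.

0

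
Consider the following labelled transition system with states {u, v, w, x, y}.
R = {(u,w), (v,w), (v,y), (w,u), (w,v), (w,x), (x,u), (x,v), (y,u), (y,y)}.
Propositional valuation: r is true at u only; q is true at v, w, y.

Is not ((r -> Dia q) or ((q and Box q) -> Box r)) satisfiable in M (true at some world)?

No

Let φ = not ((r -> Dia q) or ((q and Box q) -> Box r)). Evaluate φ at each world:
  u (successors {w}): φ is false.
  v (successors {w, y}): φ is false.
  w (successors {u, v, x}): φ is false.
  x (successors {u, v}): φ is false.
  y (successors {u, y}): φ is false.
For instance, at w:
  At w: (r -> Dia q) or ((q and Box q) -> Box r) is true, so not ((r -> Dia q) or ((q and Box q) -> Box r)) is false.
    At w: r -> Dia q is true, (q and Box q) -> Box r is true, so (r -> Dia q) or ((q and Box q) -> Box r) is true.
      At w: r is false, Dia q is true, so r -> Dia q is true.
      At w: q and Box q is false, Box r is false, so (q and Box q) -> Box r is true.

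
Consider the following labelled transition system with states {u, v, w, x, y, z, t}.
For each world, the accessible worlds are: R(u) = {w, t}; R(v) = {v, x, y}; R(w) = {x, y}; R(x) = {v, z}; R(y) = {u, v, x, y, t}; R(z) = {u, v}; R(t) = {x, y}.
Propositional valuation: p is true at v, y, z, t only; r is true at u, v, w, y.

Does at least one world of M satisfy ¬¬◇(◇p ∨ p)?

Recall that ◇ψ holds at a world iff ψ holds at some accessible world.
Let φ = ¬¬◇(◇p ∨ p). Evaluate φ at each world:
  u (successors {w, t}): φ is true.
  v (successors {v, x, y}): φ is true.
  w (successors {x, y}): φ is true.
  x (successors {v, z}): φ is true.
  y (successors {u, v, x, y, t}): φ is true.
  z (successors {u, v}): φ is true.
  t (successors {x, y}): φ is true.
Detail at u (witness):
  At u: ¬◇(◇p ∨ p) is false, so ¬¬◇(◇p ∨ p) is true.
    At u: ◇(◇p ∨ p) is true, so ¬◇(◇p ∨ p) is false.
      At u: ◇(◇p ∨ p) requires ◇p ∨ p at some successor in {w, t}.
        ◇p ∨ p holds at w, so ◇(◇p ∨ p) is true at u.

Yes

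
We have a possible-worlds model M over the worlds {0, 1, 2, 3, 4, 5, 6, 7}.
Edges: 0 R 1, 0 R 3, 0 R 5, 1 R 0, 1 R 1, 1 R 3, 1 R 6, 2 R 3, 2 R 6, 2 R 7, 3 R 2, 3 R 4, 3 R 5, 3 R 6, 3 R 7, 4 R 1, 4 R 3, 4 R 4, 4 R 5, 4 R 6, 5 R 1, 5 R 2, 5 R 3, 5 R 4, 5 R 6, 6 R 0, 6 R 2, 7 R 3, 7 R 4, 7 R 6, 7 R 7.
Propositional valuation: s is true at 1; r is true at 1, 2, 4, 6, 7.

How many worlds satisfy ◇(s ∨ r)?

Let φ = ◇(s ∨ r). Evaluate φ at each world:
  0 (successors {1, 3, 5}): φ is true.
  1 (successors {0, 1, 3, 6}): φ is true.
  2 (successors {3, 6, 7}): φ is true.
  3 (successors {2, 4, 5, 6, 7}): φ is true.
  4 (successors {1, 3, 4, 5, 6}): φ is true.
  5 (successors {1, 2, 3, 4, 6}): φ is true.
  6 (successors {0, 2}): φ is true.
  7 (successors {3, 4, 6, 7}): φ is true.
For instance, at 1:
  At 1: ◇(s ∨ r) requires s ∨ r at some successor in {0, 1, 3, 6}.
    s ∨ r holds at 1, so ◇(s ∨ r) is true at 1.
Satisfying worlds: {0, 1, 2, 3, 4, 5, 6, 7}

8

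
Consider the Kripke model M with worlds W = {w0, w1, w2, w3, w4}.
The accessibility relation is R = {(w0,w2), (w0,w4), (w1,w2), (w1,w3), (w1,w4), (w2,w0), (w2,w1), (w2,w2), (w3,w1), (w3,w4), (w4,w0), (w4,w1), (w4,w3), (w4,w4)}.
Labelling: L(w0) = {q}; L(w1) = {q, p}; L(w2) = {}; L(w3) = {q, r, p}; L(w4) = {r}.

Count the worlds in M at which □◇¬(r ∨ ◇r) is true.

1

Recall that □ψ holds at a world iff ψ holds at every accessible world, and ◇ψ holds iff ψ holds at some accessible world.
Let φ = □◇¬(r ∨ ◇r). Evaluate φ at each world:
  w0 (successors {w2, w4}): φ is false.
  w1 (successors {w2, w3, w4}): φ is false.
  w2 (successors {w0, w1, w2}): φ is true.
  w3 (successors {w1, w4}): φ is false.
  w4 (successors {w0, w1, w3, w4}): φ is false.
For instance, at w2:
  At w2: □◇¬(r ∨ ◇r) requires ◇¬(r ∨ ◇r) at every successor {w0, w1, w2}.
      At w0: ◇¬(r ∨ ◇r) requires ¬(r ∨ ◇r) at some successor in {w2, w4}.
        ¬(r ∨ ◇r) holds at w2, so ◇¬(r ∨ ◇r) is true at w0.
      At w1: ◇¬(r ∨ ◇r) requires ¬(r ∨ ◇r) at some successor in {w2, w3, w4}.
        ¬(r ∨ ◇r) holds at w2, so ◇¬(r ∨ ◇r) is true at w1.
      At w2: ◇¬(r ∨ ◇r) requires ¬(r ∨ ◇r) at some successor in {w0, w1, w2}.
        ¬(r ∨ ◇r) holds at w2, so ◇¬(r ∨ ◇r) is true at w2.
  So □◇¬(r ∨ ◇r) is true at w2.
Satisfying worlds: {w2}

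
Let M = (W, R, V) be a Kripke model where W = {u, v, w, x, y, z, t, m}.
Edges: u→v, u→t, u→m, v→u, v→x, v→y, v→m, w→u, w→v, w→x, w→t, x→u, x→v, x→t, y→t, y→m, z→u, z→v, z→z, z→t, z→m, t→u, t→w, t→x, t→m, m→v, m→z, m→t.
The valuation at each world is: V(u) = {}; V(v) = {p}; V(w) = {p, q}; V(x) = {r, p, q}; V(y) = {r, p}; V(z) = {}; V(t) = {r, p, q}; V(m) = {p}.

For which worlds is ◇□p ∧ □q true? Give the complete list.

Let φ = ◇□p ∧ □q. Evaluate φ at each world:
  u (successors {v, t, m}): φ is false.
  v (successors {u, x, y, m}): φ is false.
  w (successors {u, v, x, t}): φ is false.
  x (successors {u, v, t}): φ is false.
  y (successors {t, m}): φ is false.
  z (successors {u, v, z, t, m}): φ is false.
  t (successors {u, w, x, m}): φ is false.
  m (successors {v, z, t}): φ is false.
For instance, at m:
  At m: ◇□p is false, □q is false, so ◇□p ∧ □q is false.
    At m: ◇□p requires □p at some successor in {v, z, t}.
      At v: □p is false.
      At z: □p is false.
      At t: □p is false.
    So ◇□p is false at m.
    At m: □q requires q at every successor {v, z, t}.
      q fails at v, so □q is false at m.
Satisfying worlds: none.

none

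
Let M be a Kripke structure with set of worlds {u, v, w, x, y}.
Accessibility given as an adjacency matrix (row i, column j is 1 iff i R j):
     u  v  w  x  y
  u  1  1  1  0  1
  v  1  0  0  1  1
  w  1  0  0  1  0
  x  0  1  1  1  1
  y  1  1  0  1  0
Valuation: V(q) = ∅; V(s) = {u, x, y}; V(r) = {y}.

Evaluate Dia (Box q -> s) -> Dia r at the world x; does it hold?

At x: Dia (Box q -> s) is true, Dia r is true, so Dia (Box q -> s) -> Dia r is true.
  At x: Dia (Box q -> s) requires Box q -> s at some successor in {v, w, x, y}.
    Box q -> s holds at v, so Dia (Box q -> s) is true at x.
      At v: Box q is false, s is false, so Box q -> s is true.
  At x: Dia r requires r at some successor in {v, w, x, y}.
    r holds at y, so Dia r is true at x.

Yes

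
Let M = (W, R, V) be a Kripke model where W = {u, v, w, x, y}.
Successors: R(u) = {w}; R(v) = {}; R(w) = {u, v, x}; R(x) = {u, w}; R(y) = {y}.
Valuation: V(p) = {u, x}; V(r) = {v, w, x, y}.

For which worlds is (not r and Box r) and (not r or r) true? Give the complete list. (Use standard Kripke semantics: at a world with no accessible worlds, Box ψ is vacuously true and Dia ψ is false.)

u

Let φ = (not r and Box r) and (not r or r). Evaluate φ at each world:
  u (successors {w}): φ is true.
  v (successors ∅): φ is false.
  w (successors {u, v, x}): φ is false.
  x (successors {u, w}): φ is false.
  y (successors {y}): φ is false.
For instance, at u:
  At u: not r and Box r is true, not r or r is true, so (not r and Box r) and (not r or r) is true.
    At u: not r is true, Box r is true, so not r and Box r is true.
      At u: Box r requires r at every successor {w}.
        At w: r is true.
      So Box r is true at u.
Satisfying worlds: {u}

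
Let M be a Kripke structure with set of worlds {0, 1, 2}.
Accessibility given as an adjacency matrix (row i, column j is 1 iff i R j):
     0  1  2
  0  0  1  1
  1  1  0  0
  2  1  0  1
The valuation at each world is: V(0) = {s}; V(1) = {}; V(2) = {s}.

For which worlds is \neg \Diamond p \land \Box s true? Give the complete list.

1, 2

Recall that \Box ψ holds at a world iff ψ holds at every accessible world, and \Diamond ψ holds iff ψ holds at some accessible world.
Let φ = \neg \Diamond p \land \Box s. Evaluate φ at each world:
  0 (successors {1, 2}): φ is false.
  1 (successors {0}): φ is true.
  2 (successors {0, 2}): φ is true.
For instance, at 0:
  At 0: \neg \Diamond p is true, \Box s is false, so \neg \Diamond p \land \Box s is false.
    At 0: \Diamond p is false, so \neg \Diamond p is true.
      At 0: \Diamond p requires p at some successor in {1, 2}.
        At 1: p is false.
        At 2: p is false.
      So \Diamond p is false at 0.
    At 0: \Box s requires s at every successor {1, 2}.
      s fails at 1, so \Box s is false at 0.
Satisfying worlds: {1, 2}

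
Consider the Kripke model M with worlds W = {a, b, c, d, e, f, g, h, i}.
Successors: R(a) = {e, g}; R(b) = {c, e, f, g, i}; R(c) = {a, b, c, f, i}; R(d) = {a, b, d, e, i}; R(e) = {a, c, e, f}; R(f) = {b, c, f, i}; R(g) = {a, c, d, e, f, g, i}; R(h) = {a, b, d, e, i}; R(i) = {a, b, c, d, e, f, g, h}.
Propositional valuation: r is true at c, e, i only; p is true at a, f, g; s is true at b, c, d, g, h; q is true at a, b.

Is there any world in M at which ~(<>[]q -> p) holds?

No

Let φ = ~(<>[]q -> p). Evaluate φ at each world:
  a (successors {e, g}): φ is false.
  b (successors {c, e, f, g, i}): φ is false.
  c (successors {a, b, c, f, i}): φ is false.
  d (successors {a, b, d, e, i}): φ is false.
  e (successors {a, c, e, f}): φ is false.
  f (successors {b, c, f, i}): φ is false.
  g (successors {a, c, d, e, f, g, i}): φ is false.
  h (successors {a, b, d, e, i}): φ is false.
  i (successors {a, b, c, d, e, f, g, h}): φ is false.
For instance, at a:
  At a: <>[]q -> p is true, so ~(<>[]q -> p) is false.
    At a: <>[]q is false, p is true, so <>[]q -> p is true.
      At a: <>[]q requires []q at some successor in {e, g}.
        At e: []q is false.
        At g: []q is false.
      So <>[]q is false at a.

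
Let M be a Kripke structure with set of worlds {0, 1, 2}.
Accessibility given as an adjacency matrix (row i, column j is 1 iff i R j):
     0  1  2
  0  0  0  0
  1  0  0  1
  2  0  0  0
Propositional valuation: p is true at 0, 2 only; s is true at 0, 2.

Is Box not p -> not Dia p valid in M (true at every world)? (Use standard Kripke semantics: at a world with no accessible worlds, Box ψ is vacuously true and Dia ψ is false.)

Let φ = Box not p -> not Dia p. Evaluate φ at each world:
  0 (successors ∅): φ is true.
  1 (successors {2}): φ is true.
  2 (successors ∅): φ is true.
For instance, at 1:
  At 1: Box not p is false, not Dia p is false, so Box not p -> not Dia p is true.
    At 1: Box not p requires not p at every successor {2}.
      not p fails at 2, so Box not p is false at 1.
    At 1: Dia p is true, so not Dia p is false.
      At 1: Dia p requires p at some successor in {2}.
        p holds at 2, so Dia p is true at 1.

Yes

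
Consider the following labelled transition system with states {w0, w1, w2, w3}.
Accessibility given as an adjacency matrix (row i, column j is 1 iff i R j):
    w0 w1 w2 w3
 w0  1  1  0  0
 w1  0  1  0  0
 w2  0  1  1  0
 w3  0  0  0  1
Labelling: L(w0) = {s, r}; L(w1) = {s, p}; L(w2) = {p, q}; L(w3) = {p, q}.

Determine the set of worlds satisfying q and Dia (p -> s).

Recall that Dia ψ holds at a world iff ψ holds at some accessible world.
Let φ = q and Dia (p -> s). Evaluate φ at each world:
  w0 (successors {w0, w1}): φ is false.
  w1 (successors {w1}): φ is false.
  w2 (successors {w1, w2}): φ is true.
  w3 (successors {w3}): φ is false.
For instance, at w1:
  At w1: q is false, Dia (p -> s) is true, so q and Dia (p -> s) is false.
    At w1: Dia (p -> s) requires p -> s at some successor in {w1}.
      p -> s holds at w1, so Dia (p -> s) is true at w1.
Satisfying worlds: {w2}

w2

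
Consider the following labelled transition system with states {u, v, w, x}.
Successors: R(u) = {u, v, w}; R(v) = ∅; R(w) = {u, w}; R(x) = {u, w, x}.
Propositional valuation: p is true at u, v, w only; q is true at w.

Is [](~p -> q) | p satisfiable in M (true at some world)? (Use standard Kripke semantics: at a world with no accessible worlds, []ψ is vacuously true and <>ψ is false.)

Yes

Recall that []ψ holds at a world iff ψ holds at every accessible world, and <>ψ holds iff ψ holds at some accessible world.
Let φ = [](~p -> q) | p. Evaluate φ at each world:
  u (successors {u, v, w}): φ is true.
  v (successors ∅): φ is true.
  w (successors {u, w}): φ is true.
  x (successors {u, w, x}): φ is false.
Detail at u (witness):
  At u: [](~p -> q) is true, p is true, so [](~p -> q) | p is true.
    At u: [](~p -> q) requires ~p -> q at every successor {u, v, w}.
      At u: ~p -> q is true.
      At v: ~p -> q is true.
      At w: ~p -> q is true.
    So [](~p -> q) is true at u.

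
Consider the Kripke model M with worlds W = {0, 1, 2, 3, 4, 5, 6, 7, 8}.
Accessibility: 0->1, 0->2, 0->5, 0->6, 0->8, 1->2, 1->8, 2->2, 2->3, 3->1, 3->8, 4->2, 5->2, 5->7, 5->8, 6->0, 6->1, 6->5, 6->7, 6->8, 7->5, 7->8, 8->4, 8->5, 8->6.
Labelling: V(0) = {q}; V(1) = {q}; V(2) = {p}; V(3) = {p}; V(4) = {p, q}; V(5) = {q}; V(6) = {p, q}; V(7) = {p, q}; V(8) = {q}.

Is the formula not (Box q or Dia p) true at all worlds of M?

Let φ = not (Box q or Dia p). Evaluate φ at each world:
  0 (successors {1, 2, 5, 6, 8}): φ is false.
  1 (successors {2, 8}): φ is false.
  2 (successors {2, 3}): φ is false.
  3 (successors {1, 8}): φ is false.
  4 (successors {2}): φ is false.
  5 (successors {2, 7, 8}): φ is false.
  6 (successors {0, 1, 5, 7, 8}): φ is false.
  7 (successors {5, 8}): φ is false.
  8 (successors {4, 5, 6}): φ is false.
Detail at 0 (counterexample):
  At 0: Box q or Dia p is true, so not (Box q or Dia p) is false.
    At 0: Box q is false, Dia p is true, so Box q or Dia p is true.
      At 0: Box q requires q at every successor {1, 2, 5, 6, 8}.
        q fails at 2, so Box q is false at 0.
      At 0: Dia p requires p at some successor in {1, 2, 5, 6, 8}.
        p holds at 2, so Dia p is true at 0.

No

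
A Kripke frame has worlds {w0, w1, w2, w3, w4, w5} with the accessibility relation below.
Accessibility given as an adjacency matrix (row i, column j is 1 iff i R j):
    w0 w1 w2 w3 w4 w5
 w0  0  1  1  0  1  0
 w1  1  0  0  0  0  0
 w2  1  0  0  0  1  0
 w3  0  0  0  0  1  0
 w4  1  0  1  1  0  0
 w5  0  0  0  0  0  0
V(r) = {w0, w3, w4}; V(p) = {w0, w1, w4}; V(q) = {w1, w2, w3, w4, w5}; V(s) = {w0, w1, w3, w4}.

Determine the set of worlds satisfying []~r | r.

w0, w3, w4, w5

Let φ = []~r | r. Evaluate φ at each world:
  w0 (successors {w1, w2, w4}): φ is true.
  w1 (successors {w0}): φ is false.
  w2 (successors {w0, w4}): φ is false.
  w3 (successors {w4}): φ is true.
  w4 (successors {w0, w2, w3}): φ is true.
  w5 (successors ∅): φ is true.
For instance, at w4:
  At w4: []~r is false, r is true, so []~r | r is true.
    At w4: []~r requires ~r at every successor {w0, w2, w3}.
      ~r fails at w0, so []~r is false at w4.
Satisfying worlds: {w0, w3, w4, w5}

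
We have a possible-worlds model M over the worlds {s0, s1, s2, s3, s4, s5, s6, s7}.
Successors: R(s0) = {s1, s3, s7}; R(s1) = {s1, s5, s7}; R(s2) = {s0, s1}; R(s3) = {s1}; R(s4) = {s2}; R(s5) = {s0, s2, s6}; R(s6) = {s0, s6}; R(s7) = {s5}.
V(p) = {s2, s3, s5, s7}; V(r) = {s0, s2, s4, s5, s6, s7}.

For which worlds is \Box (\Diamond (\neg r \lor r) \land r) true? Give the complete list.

s4, s5, s6, s7

Let φ = \Box (\Diamond (\neg r \lor r) \land r). Evaluate φ at each world:
  s0 (successors {s1, s3, s7}): φ is false.
  s1 (successors {s1, s5, s7}): φ is false.
  s2 (successors {s0, s1}): φ is false.
  s3 (successors {s1}): φ is false.
  s4 (successors {s2}): φ is true.
  s5 (successors {s0, s2, s6}): φ is true.
  s6 (successors {s0, s6}): φ is true.
  s7 (successors {s5}): φ is true.
For instance, at s2:
  At s2: \Box (\Diamond (\neg r \lor r) \land r) requires \Diamond (\neg r \lor r) \land r at every successor {s0, s1}.
    \Diamond (\neg r \lor r) \land r fails at s1, so \Box (\Diamond (\neg r \lor r) \land r) is false at s2.
      At s1: \Diamond (\neg r \lor r) is true, r is false, so \Diamond (\neg r \lor r) \land r is false.
Satisfying worlds: {s4, s5, s6, s7}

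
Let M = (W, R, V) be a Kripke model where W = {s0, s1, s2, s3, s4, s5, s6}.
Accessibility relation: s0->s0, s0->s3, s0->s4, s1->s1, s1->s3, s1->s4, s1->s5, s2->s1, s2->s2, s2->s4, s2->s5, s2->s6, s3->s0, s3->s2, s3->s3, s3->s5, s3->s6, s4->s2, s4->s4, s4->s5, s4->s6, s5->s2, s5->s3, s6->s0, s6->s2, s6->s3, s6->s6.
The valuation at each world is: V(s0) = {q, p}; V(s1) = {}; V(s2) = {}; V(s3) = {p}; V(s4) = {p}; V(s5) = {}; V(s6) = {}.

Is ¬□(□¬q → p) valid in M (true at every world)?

No

Recall that □ψ holds at a world iff ψ holds at every accessible world, and ◇ψ holds iff ψ holds at some accessible world.
Let φ = ¬□(□¬q → p). Evaluate φ at each world:
  s0 (successors {s0, s3, s4}): φ is false.
  s1 (successors {s1, s3, s4, s5}): φ is true.
  s2 (successors {s1, s2, s4, s5, s6}): φ is true.
  s3 (successors {s0, s2, s3, s5, s6}): φ is true.
  s4 (successors {s2, s4, s5, s6}): φ is true.
  s5 (successors {s2, s3}): φ is true.
  s6 (successors {s0, s2, s3, s6}): φ is true.
Detail at s0 (counterexample):
  At s0: □(□¬q → p) is true, so ¬□(□¬q → p) is false.
    At s0: □(□¬q → p) requires □¬q → p at every successor {s0, s3, s4}.
      At s0: □¬q → p is true.
      At s3: □¬q → p is true.
      At s4: □¬q → p is true.
    So □(□¬q → p) is true at s0.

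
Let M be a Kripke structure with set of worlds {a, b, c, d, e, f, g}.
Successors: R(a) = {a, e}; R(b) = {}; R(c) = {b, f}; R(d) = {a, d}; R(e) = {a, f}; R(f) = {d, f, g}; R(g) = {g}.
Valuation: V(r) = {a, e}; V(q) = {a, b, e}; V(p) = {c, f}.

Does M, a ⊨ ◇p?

At a: ◇p requires p at some successor in {a, e}.
  At a: p is false.
  At e: p is false.
So ◇p is false at a.

No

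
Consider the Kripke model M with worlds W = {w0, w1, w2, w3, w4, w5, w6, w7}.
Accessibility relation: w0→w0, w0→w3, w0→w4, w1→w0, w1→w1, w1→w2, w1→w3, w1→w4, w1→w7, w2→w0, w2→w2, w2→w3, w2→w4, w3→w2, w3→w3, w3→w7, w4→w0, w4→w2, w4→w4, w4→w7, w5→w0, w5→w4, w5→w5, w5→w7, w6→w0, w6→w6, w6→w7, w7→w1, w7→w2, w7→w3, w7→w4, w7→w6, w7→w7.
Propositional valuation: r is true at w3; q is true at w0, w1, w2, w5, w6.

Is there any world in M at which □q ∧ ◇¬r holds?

No

Let φ = □q ∧ ◇¬r. Evaluate φ at each world:
  w0 (successors {w0, w3, w4}): φ is false.
  w1 (successors {w0, w1, w2, w3, w4, w7}): φ is false.
  w2 (successors {w0, w2, w3, w4}): φ is false.
  w3 (successors {w2, w3, w7}): φ is false.
  w4 (successors {w0, w2, w4, w7}): φ is false.
  w5 (successors {w0, w4, w5, w7}): φ is false.
  w6 (successors {w0, w6, w7}): φ is false.
  w7 (successors {w1, w2, w3, w4, w6, w7}): φ is false.
For instance, at w7:
  At w7: □q is false, ◇¬r is true, so □q ∧ ◇¬r is false.
    At w7: □q requires q at every successor {w1, w2, w3, w4, w6, w7}.
      q fails at w3, so □q is false at w7.
    At w7: ◇¬r requires ¬r at some successor in {w1, w2, w3, w4, w6, w7}.
      ¬r holds at w1, so ◇¬r is true at w7.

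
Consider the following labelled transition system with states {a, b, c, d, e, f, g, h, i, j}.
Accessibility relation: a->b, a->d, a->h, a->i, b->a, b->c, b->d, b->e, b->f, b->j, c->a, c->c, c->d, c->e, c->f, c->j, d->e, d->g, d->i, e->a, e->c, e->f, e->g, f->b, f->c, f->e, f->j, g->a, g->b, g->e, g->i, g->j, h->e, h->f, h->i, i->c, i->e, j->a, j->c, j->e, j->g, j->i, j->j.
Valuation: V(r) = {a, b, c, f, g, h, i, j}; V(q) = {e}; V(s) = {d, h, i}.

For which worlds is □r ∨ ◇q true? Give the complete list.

b, c, d, e, f, g, h, i, j

Let φ = □r ∨ ◇q. Evaluate φ at each world:
  a (successors {b, d, h, i}): φ is false.
  b (successors {a, c, d, e, f, j}): φ is true.
  c (successors {a, c, d, e, f, j}): φ is true.
  d (successors {e, g, i}): φ is true.
  e (successors {a, c, f, g}): φ is true.
  f (successors {b, c, e, j}): φ is true.
  g (successors {a, b, e, i, j}): φ is true.
  h (successors {e, f, i}): φ is true.
  i (successors {c, e}): φ is true.
  j (successors {a, c, e, g, i, j}): φ is true.
For instance, at i:
  At i: □r is false, ◇q is true, so □r ∨ ◇q is true.
    At i: □r requires r at every successor {c, e}.
      r fails at e, so □r is false at i.
    At i: ◇q requires q at some successor in {c, e}.
      q holds at e, so ◇q is true at i.
Satisfying worlds: {b, c, d, e, f, g, h, i, j}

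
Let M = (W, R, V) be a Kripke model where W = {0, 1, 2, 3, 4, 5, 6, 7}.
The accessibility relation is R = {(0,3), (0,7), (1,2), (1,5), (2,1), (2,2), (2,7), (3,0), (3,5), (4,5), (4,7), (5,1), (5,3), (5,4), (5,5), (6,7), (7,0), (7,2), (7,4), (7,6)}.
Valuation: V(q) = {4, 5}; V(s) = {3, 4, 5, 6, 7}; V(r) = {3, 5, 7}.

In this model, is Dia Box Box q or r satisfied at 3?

Recall that Box ψ holds at a world iff ψ holds at every accessible world, and Dia ψ holds iff ψ holds at some accessible world.
At 3: Dia Box Box q is false, r is true, so Dia Box Box q or r is true.
  At 3: Dia Box Box q requires Box Box q at some successor in {0, 5}.
    At 0: Box Box q is false.
    At 5: Box Box q is false.
  So Dia Box Box q is false at 3.

Yes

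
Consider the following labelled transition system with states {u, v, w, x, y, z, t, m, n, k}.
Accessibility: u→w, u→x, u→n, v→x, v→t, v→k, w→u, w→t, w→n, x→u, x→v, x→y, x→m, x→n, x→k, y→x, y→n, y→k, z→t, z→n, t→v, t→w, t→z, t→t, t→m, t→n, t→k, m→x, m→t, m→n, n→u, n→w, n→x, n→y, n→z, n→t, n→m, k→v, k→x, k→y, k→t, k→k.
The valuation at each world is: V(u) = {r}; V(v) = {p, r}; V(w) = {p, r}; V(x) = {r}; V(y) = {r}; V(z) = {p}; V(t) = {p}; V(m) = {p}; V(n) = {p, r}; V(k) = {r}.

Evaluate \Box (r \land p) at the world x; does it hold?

Recall that \Box ψ holds at a world iff ψ holds at every accessible world, and \Diamond ψ holds iff ψ holds at some accessible world.
At x: \Box (r \land p) requires r \land p at every successor {u, v, y, m, n, k}.
  r \land p fails at u, so \Box (r \land p) is false at x.

No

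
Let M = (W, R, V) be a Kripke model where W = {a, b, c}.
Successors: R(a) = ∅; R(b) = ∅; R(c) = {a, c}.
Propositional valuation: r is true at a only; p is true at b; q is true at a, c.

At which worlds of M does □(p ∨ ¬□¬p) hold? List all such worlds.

a, b

Let φ = □(p ∨ ¬□¬p). Evaluate φ at each world:
  a (successors ∅): φ is true.
  b (successors ∅): φ is true.
  c (successors {a, c}): φ is false.
For instance, at c:
  At c: □(p ∨ ¬□¬p) requires p ∨ ¬□¬p at every successor {a, c}.
    p ∨ ¬□¬p fails at a, so □(p ∨ ¬□¬p) is false at c.
      At a: p is false, ¬□¬p is false, so p ∨ ¬□¬p is false.
Satisfying worlds: {a, b}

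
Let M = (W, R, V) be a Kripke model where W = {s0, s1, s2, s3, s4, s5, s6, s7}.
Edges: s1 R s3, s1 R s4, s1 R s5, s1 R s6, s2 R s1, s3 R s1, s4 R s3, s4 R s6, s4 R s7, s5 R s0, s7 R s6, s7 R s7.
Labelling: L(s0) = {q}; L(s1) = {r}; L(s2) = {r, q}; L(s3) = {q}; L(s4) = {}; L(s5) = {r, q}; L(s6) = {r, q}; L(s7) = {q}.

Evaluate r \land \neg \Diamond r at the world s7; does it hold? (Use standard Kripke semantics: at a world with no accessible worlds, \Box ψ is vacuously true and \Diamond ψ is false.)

No

At s7: r is false, \neg \Diamond r is false, so r \land \neg \Diamond r is false.
  At s7: \Diamond r is true, so \neg \Diamond r is false.
    At s7: \Diamond r requires r at some successor in {s6, s7}.
      r holds at s6, so \Diamond r is true at s7.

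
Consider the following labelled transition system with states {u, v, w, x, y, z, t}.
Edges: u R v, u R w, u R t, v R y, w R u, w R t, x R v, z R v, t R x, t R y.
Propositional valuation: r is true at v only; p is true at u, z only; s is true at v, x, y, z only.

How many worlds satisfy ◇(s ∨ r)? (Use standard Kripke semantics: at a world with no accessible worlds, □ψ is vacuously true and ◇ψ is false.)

Let φ = ◇(s ∨ r). Evaluate φ at each world:
  u (successors {v, w, t}): φ is true.
  v (successors {y}): φ is true.
  w (successors {u, t}): φ is false.
  x (successors {v}): φ is true.
  y (successors ∅): φ is false.
  z (successors {v}): φ is true.
  t (successors {x, y}): φ is true.
For instance, at t:
  At t: ◇(s ∨ r) requires s ∨ r at some successor in {x, y}.
    s ∨ r holds at x, so ◇(s ∨ r) is true at t.
Satisfying worlds: {u, v, x, z, t}

5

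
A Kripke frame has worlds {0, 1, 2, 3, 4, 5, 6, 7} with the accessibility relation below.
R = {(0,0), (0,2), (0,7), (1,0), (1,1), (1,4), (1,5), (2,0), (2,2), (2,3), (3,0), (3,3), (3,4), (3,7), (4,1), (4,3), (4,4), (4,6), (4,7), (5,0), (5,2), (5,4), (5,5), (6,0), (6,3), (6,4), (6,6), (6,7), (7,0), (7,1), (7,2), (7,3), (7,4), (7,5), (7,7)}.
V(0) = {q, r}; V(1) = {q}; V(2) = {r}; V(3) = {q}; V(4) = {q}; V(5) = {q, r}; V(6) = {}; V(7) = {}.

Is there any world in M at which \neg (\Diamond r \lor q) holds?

No

Recall that \Diamond ψ holds at a world iff ψ holds at some accessible world.
Let φ = \neg (\Diamond r \lor q). Evaluate φ at each world:
  0 (successors {0, 2, 7}): φ is false.
  1 (successors {0, 1, 4, 5}): φ is false.
  2 (successors {0, 2, 3}): φ is false.
  3 (successors {0, 3, 4, 7}): φ is false.
  4 (successors {1, 3, 4, 6, 7}): φ is false.
  5 (successors {0, 2, 4, 5}): φ is false.
  6 (successors {0, 3, 4, 6, 7}): φ is false.
  7 (successors {0, 1, 2, 3, 4, 5, 7}): φ is false.
For instance, at 6:
  At 6: \Diamond r \lor q is true, so \neg (\Diamond r \lor q) is false.
    At 6: \Diamond r is true, q is false, so \Diamond r \lor q is true.
      At 6: \Diamond r requires r at some successor in {0, 3, 4, 6, 7}.
        r holds at 0, so \Diamond r is true at 6.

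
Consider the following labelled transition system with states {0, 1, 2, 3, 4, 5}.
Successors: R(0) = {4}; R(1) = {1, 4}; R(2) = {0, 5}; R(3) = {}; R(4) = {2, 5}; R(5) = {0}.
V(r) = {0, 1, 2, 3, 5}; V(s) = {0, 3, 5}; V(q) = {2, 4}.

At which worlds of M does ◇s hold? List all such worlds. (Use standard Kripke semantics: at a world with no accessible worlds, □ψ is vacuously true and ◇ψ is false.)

Let φ = ◇s. Evaluate φ at each world:
  0 (successors {4}): φ is false.
  1 (successors {1, 4}): φ is false.
  2 (successors {0, 5}): φ is true.
  3 (successors ∅): φ is false.
  4 (successors {2, 5}): φ is true.
  5 (successors {0}): φ is true.
For instance, at 1:
  At 1: ◇s requires s at some successor in {1, 4}.
    At 1: s is false.
    At 4: s is false.
  So ◇s is false at 1.
Satisfying worlds: {2, 4, 5}

2, 4, 5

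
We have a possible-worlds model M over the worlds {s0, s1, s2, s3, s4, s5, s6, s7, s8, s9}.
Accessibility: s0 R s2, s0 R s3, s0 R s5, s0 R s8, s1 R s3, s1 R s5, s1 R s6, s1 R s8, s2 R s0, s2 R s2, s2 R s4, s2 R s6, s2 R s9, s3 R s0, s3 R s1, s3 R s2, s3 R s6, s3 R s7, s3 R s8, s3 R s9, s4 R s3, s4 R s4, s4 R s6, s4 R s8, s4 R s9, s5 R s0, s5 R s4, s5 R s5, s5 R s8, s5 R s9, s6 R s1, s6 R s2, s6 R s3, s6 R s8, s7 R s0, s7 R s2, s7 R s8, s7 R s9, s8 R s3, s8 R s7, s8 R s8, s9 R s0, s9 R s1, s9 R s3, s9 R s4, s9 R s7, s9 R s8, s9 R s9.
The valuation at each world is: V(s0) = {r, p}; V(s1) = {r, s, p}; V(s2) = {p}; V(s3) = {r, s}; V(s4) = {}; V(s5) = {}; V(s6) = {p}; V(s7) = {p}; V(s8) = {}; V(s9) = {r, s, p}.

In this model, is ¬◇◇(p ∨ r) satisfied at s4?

At s4: ◇◇(p ∨ r) is true, so ¬◇◇(p ∨ r) is false.
  At s4: ◇◇(p ∨ r) requires ◇(p ∨ r) at some successor in {s3, s4, s6, s8, s9}.
    ◇(p ∨ r) holds at s3, so ◇◇(p ∨ r) is true at s4.
      At s3: ◇(p ∨ r) requires p ∨ r at some successor in {s0, s1, s2, s6, s7, s8, s9}.
        p ∨ r holds at s0, so ◇(p ∨ r) is true at s3.

No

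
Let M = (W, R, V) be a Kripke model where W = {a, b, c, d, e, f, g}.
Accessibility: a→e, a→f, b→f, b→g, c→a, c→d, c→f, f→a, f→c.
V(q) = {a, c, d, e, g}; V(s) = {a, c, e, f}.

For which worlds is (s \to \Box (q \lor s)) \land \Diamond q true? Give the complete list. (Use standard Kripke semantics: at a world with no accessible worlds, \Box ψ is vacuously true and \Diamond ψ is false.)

Let φ = (s \to \Box (q \lor s)) \land \Diamond q. Evaluate φ at each world:
  a (successors {e, f}): φ is true.
  b (successors {f, g}): φ is true.
  c (successors {a, d, f}): φ is true.
  d (successors ∅): φ is false.
  e (successors ∅): φ is false.
  f (successors {a, c}): φ is true.
  g (successors ∅): φ is false.
For instance, at c:
  At c: s \to \Box (q \lor s) is true, \Diamond q is true, so (s \to \Box (q \lor s)) \land \Diamond q is true.
    At c: s is true, \Box (q \lor s) is true, so s \to \Box (q \lor s) is true.
      At c: \Box (q \lor s) requires q \lor s at every successor {a, d, f}.
        At a: q \lor s is true.
        At d: q \lor s is true.
        At f: q \lor s is true.
      So \Box (q \lor s) is true at c.
    At c: \Diamond q requires q at some successor in {a, d, f}.
      q holds at a, so \Diamond q is true at c.
Satisfying worlds: {a, b, c, f}

a, b, c, f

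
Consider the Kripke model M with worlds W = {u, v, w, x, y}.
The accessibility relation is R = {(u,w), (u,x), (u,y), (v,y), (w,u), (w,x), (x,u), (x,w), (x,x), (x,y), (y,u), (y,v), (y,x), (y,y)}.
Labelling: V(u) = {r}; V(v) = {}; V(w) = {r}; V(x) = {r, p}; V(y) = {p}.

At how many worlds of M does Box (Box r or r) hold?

1

Let φ = Box (Box r or r). Evaluate φ at each world:
  u (successors {w, x, y}): φ is false.
  v (successors {y}): φ is false.
  w (successors {u, x}): φ is true.
  x (successors {u, w, x, y}): φ is false.
  y (successors {u, v, x, y}): φ is false.
For instance, at x:
  At x: Box (Box r or r) requires Box r or r at every successor {u, w, x, y}.
    Box r or r fails at y, so Box (Box r or r) is false at x.
      At y: Box r is false, r is false, so Box r or r is false.
Satisfying worlds: {w}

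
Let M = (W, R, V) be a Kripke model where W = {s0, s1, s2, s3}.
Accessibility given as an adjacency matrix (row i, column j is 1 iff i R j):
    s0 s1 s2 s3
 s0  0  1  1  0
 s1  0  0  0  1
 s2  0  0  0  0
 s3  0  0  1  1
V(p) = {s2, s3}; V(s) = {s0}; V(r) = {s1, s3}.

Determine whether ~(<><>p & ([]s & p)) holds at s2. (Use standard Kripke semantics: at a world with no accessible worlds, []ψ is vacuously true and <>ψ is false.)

At s2: <><>p & ([]s & p) is false, so ~(<><>p & ([]s & p)) is true.
  At s2: <><>p is false, []s & p is true, so <><>p & ([]s & p) is false.
    At s2: no accessible worlds, so <><>p is false.
    At s2: []s is true, p is true, so []s & p is true.
      At s2: no accessible worlds, so []s holds vacuously.

Yes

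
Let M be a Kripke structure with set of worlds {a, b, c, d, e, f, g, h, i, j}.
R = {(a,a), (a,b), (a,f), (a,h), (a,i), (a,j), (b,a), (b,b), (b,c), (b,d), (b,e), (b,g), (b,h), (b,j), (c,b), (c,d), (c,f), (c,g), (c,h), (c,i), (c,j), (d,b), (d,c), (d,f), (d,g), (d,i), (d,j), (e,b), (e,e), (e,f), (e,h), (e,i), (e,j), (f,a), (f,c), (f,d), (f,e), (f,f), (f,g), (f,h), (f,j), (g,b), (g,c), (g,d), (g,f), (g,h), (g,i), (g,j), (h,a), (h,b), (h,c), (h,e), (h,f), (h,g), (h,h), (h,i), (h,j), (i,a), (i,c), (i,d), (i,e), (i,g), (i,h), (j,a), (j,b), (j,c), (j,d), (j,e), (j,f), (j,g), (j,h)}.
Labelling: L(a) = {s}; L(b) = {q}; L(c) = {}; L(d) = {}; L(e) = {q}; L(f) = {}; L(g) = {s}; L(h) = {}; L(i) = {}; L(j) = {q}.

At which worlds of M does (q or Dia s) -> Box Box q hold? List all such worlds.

Let φ = (q or Dia s) -> Box Box q. Evaluate φ at each world:
  a (successors {a, b, f, h, i, j}): φ is false.
  b (successors {a, b, c, d, e, g, h, j}): φ is false.
  c (successors {b, d, f, g, h, i, j}): φ is false.
  d (successors {b, c, f, g, i, j}): φ is false.
  e (successors {b, e, f, h, i, j}): φ is false.
  f (successors {a, c, d, e, f, g, h, j}): φ is false.
  g (successors {b, c, d, f, h, i, j}): φ is true.
  h (successors {a, b, c, e, f, g, h, i, j}): φ is false.
  i (successors {a, c, d, e, g, h}): φ is false.
  j (successors {a, b, c, d, e, f, g, h}): φ is false.
For instance, at f:
  At f: q or Dia s is true, Box Box q is false, so (q or Dia s) -> Box Box q is false.
    At f: q is false, Dia s is true, so q or Dia s is true.
      At f: Dia s requires s at some successor in {a, c, d, e, f, g, h, j}.
        s holds at a, so Dia s is true at f.
    At f: Box Box q requires Box q at every successor {a, c, d, e, f, g, h, j}.
      Box q fails at a, so Box Box q is false at f.
Satisfying worlds: {g}

g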